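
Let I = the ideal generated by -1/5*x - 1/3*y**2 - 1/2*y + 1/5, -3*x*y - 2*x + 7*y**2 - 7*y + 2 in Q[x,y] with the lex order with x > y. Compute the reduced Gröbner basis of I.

G = {x + 5/3*y**2 + 5/2*y - 1, y**3 + 107/30*y**2 - y}

f_1 = -1/5*x - 1/3*y**2 - 1/2*y + 1/5, LT = x.
f_2 = -3*x*y - 2*x + 7*y**2 - 7*y + 2, LT = x*y.

S(f_1,f_2): lcm = x*y. S = -2/3*x + 5/3*y**3 + 29/6*y**2 - 10/3*y + 2/3.
  reduce S modulo (f_1, f_2):
  remainder 5/3*y**3 + 107/18*y**2 - 5/3*y ≠ 0; add g_3 = 5/3*y**3 + 107/18*y**2 - 5/3*y to the basis.

The other S-polynomials (S(f_1,g_3), S(f_2,g_3)) all reduce to 0 modulo the current basis, so we have a Gröbner basis.
Inter-reduce: drop elements whose leading term is divisible by another's, tail-reduce, and make monic.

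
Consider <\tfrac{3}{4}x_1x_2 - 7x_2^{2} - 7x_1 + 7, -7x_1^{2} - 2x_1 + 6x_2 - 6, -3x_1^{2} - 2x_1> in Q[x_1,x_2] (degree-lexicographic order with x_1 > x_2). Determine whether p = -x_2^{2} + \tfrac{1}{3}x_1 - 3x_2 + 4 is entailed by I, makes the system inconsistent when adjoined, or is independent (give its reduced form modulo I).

-x_2^{2} + \tfrac{1}{3}x_1 - 3x_2 + 4 lies in I (it reduces to 0).

First compute the reduced Gröbner basis of I by Buchberger's algorithm.
f_1 = \tfrac{3}{4}x_1x_2 - 7x_2^{2} - 7x_1 + 7, LT = x_1x_2.
f_2 = -7x_1^{2} - 2x_1 + 6x_2 - 6, LT = x_1^{2}.
f_3 = -3x_1^{2} - 2x_1, LT = x_1^{2}.

S(f_1,f_2): lcm = x_1^{2}x_2. S = -\tfrac{28}{3}x_1x_2^{2} - \tfrac{28}{3}x_1^{2} - \tfrac{2}{7}x_1x_2 + \tfrac{6}{7}x_2^{2} + \tfrac{28}{3}x_1 - \tfrac{6}{7}x_2.
  leading term x_1x_2^{2}: subtract (-\tfrac{112}{9}x_2)·f_1 from -\tfrac{28}{3}x_1x_2^{2} - \tfrac{28}{3}x_1^{2} - \tfrac{2}{7}x_1x_2 + \tfrac{6}{7}x_2^{2} + \tfrac{28}{3}x_1 - \tfrac{6}{7}x_2 → -\tfrac{784}{9}x_2^{3} - \tfrac{28}{3}x_1^{2} - \tfrac{5506}{63}x_1x_2 + \tfrac{6}{7}x_2^{2} + \tfrac{28}{3}x_1 + \tfrac{5434}{63}x_2
  leading term x_2^{3}: no divisor's leading term divides it; move -\tfrac{784}{9}x_2^{3} to the remainder.
  leading term x_1^{2}: subtract (\tfrac{4}{3})·f_2 from -\tfrac{28}{3}x_1^{2} - \tfrac{5506}{63}x_1x_2 + \tfrac{6}{7}x_2^{2} + \tfrac{28}{3}x_1 + \tfrac{5434}{63}x_2 → -\tfrac{5506}{63}x_1x_2 + \tfrac{6}{7}x_2^{2} + 12x_1 + \tfrac{4930}{63}x_2 + 8
  leading term x_1x_2: subtract (-\tfrac{22024}{189})·f_1 from -\tfrac{5506}{63}x_1x_2 + \tfrac{6}{7}x_2^{2} + 12x_1 + \tfrac{4930}{63}x_2 + 8 → -\tfrac{154006}{189}x_2^{2} - \tfrac{21700}{27}x_1 + \tfrac{4930}{63}x_2 + \tfrac{22240}{27}
  leading term x_2^{2}: no divisor's leading term divides it; move -\tfrac{154006}{189}x_2^{2} to the remainder.
  leading term x_1: no divisor's leading term divides it; move -\tfrac{21700}{27}x_1 to the remainder.
  leading term x_2: no divisor's leading term divides it; move \tfrac{4930}{63}x_2 to the remainder.
  leading term 1: no divisor's leading term divides it; move \tfrac{22240}{27} to the remainder.
  remainder -\tfrac{784}{9}x_2^{3} - \tfrac{154006}{189}x_2^{2} - \tfrac{21700}{27}x_1 + \tfrac{4930}{63}x_2 + \tfrac{22240}{27} ≠ 0; add h_4 = -\tfrac{784}{9}x_2^{3} - \tfrac{154006}{189}x_2^{2} - \tfrac{21700}{27}x_1 + \tfrac{4930}{63}x_2 + \tfrac{22240}{27} to the basis.

S(f_1,f_3): lcm = x_1^{2}x_2. S = -\tfrac{28}{3}x_1x_2^{2} - \tfrac{28}{3}x_1^{2} - \tfrac{2}{3}x_1x_2 + \tfrac{28}{3}x_1.
  leading term x_1x_2^{2}: subtract (-\tfrac{112}{9}x_2)·f_1 from -\tfrac{28}{3}x_1x_2^{2} - \tfrac{28}{3}x_1^{2} - \tfrac{2}{3}x_1x_2 + \tfrac{28}{3}x_1 → -\tfrac{784}{9}x_2^{3} - \tfrac{28}{3}x_1^{2} - \tfrac{790}{9}x_1x_2 + \tfrac{28}{3}x_1 + \tfrac{784}{9}x_2
  leading term x_2^{3}: subtract (1)·h_4 from -\tfrac{784}{9}x_2^{3} - \tfrac{28}{3}x_1^{2} - \tfrac{790}{9}x_1x_2 + \tfrac{28}{3}x_1 + \tfrac{784}{9}x_2 → -\tfrac{28}{3}x_1^{2} - \tfrac{790}{9}x_1x_2 + \tfrac{154006}{189}x_2^{2} + \tfrac{21952}{27}x_1 + \tfrac{62}{7}x_2 - \tfrac{22240}{27}
  leading term x_1^{2}: subtract (\tfrac{4}{3})·f_2 from -\tfrac{28}{3}x_1^{2} - \tfrac{790}{9}x_1x_2 + \tfrac{154006}{189}x_2^{2} + \tfrac{21952}{27}x_1 + \tfrac{62}{7}x_2 - \tfrac{22240}{27} → -\tfrac{790}{9}x_1x_2 + \tfrac{154006}{189}x_2^{2} + \tfrac{22024}{27}x_1 + \tfrac{6}{7}x_2 - \tfrac{22024}{27}
  leading term x_1x_2: subtract (-\tfrac{3160}{27})·f_1 from -\tfrac{790}{9}x_1x_2 + \tfrac{154006}{189}x_2^{2} + \tfrac{22024}{27}x_1 + \tfrac{6}{7}x_2 - \tfrac{22024}{27} → -\tfrac{278}{63}x_2^{2} - \tfrac{32}{9}x_1 + \tfrac{6}{7}x_2 + \tfrac{32}{9}
  leading term x_2^{2}: no divisor's leading term divides it; move -\tfrac{278}{63}x_2^{2} to the remainder.
  leading term x_1: no divisor's leading term divides it; move -\tfrac{32}{9}x_1 to the remainder.
  leading term x_2: no divisor's leading term divides it; move \tfrac{6}{7}x_2 to the remainder.
  leading term 1: no divisor's leading term divides it; move \tfrac{32}{9} to the remainder.
  remainder -\tfrac{278}{63}x_2^{2} - \tfrac{32}{9}x_1 + \tfrac{6}{7}x_2 + \tfrac{32}{9} ≠ 0; add h_5 = -\tfrac{278}{63}x_2^{2} - \tfrac{32}{9}x_1 + \tfrac{6}{7}x_2 + \tfrac{32}{9} to the basis.

S(f_2,f_3): lcm = x_1^{2}. S = -\tfrac{8}{21}x_1 - \tfrac{6}{7}x_2 + \tfrac{6}{7}.
  leading term x_1: no divisor's leading term divides it; move -\tfrac{8}{21}x_1 to the remainder.
  leading term x_2: no divisor's leading term divides it; move -\tfrac{6}{7}x_2 to the remainder.
  leading term 1: no divisor's leading term divides it; move \tfrac{6}{7} to the remainder.
  remainder -\tfrac{8}{21}x_1 - \tfrac{6}{7}x_2 + \tfrac{6}{7} ≠ 0; add h_6 = -\tfrac{8}{21}x_1 - \tfrac{6}{7}x_2 + \tfrac{6}{7} to the basis.

S(f_1,h_5): lcm = x_1x_2^{2}. S = -\tfrac{28}{3}x_2^{3} - \tfrac{112}{139}x_1^{2} - \tfrac{3811}{417}x_1x_2 + \tfrac{112}{139}x_1 + \tfrac{28}{3}x_2.
  leading term x_2^{3}: subtract (\tfrac{3}{28})·h_4 from -\tfrac{28}{3}x_2^{3} - \tfrac{112}{139}x_1^{2} - \tfrac{3811}{417}x_1x_2 + \tfrac{112}{139}x_1 + \tfrac{28}{3}x_2 → -\tfrac{112}{139}x_1^{2} - \tfrac{3811}{417}x_1x_2 + \tfrac{77003}{882}x_2^{2} + \tfrac{108733}{1251}x_1 + \tfrac{93}{98}x_2 - \tfrac{5560}{63}
  leading term x_1^{2}: subtract (\tfrac{16}{139})·f_2 from -\tfrac{112}{139}x_1^{2} - \tfrac{3811}{417}x_1x_2 + \tfrac{77003}{882}x_2^{2} + \tfrac{108733}{1251}x_1 + \tfrac{93}{98}x_2 - \tfrac{5560}{63} → -\tfrac{3811}{417}x_1x_2 + \tfrac{77003}{882}x_2^{2} + \tfrac{109021}{1251}x_1 + \tfrac{3519}{13622}x_2 - \tfrac{766792}{8757}
  leading term x_1x_2: subtract (-\tfrac{15244}{1251})·f_1 from -\tfrac{3811}{417}x_1x_2 + \tfrac{77003}{882}x_2^{2} + \tfrac{109021}{1251}x_1 + \tfrac{3519}{13622}x_2 - \tfrac{766792}{8757} → \tfrac{27337}{13622}x_2^{2} + \tfrac{257}{139}x_1 + \tfrac{3519}{13622}x_2 - \tfrac{2204}{973}
  leading term x_2^{2}: subtract (-\tfrac{246033}{540988})·h_5 from \tfrac{27337}{13622}x_2^{2} + \tfrac{257}{139}x_1 + \tfrac{3519}{13622}x_2 - \tfrac{2204}{973} → \tfrac{31365}{135247}x_1 + \tfrac{87660}{135247}x_2 - \tfrac{87660}{135247}
  leading term x_1: subtract (-\tfrac{94095}{154568})·h_6 from \tfrac{31365}{135247}x_1 + \tfrac{87660}{135247}x_2 - \tfrac{87660}{135247} → \tfrac{9765}{77284}x_2 - \tfrac{9765}{77284}
  leading term x_2: no divisor's leading term divides it; move \tfrac{9765}{77284}x_2 to the remainder.
  leading term 1: no divisor's leading term divides it; move -\tfrac{9765}{77284} to the remainder.
  remainder \tfrac{9765}{77284}x_2 - \tfrac{9765}{77284} ≠ 0; add h_7 = \tfrac{9765}{77284}x_2 - \tfrac{9765}{77284} to the basis.

The other S-polynomials (S(f_1,h_4), S(f_2,h_4), S(f_3,h_4), S(f_2,h_5), S(f_3,h_5), S(h_4,h_5), S(f_1,h_6), S(f_2,h_6), S(f_3,h_6), S(h_4,h_6), S(h_5,h_6), S(f_1,h_7), S(f_2,h_7), S(f_3,h_7), S(h_4,h_7), S(h_5,h_7), S(h_6,h_7)) all reduce to 0 modulo the current basis, so we have a Gröbner basis.
Inter-reduce: drop elements whose leading term is divisible by another's, tail-reduce, and make monic.
Reduced Gröbner basis: {x_1, x_2 - 1}.
Label its elements g_1 = x_1, g_2 = x_2 - 1.

Reduce p = -x_2^{2} + \tfrac{1}{3}x_1 - 3x_2 + 4 modulo G:
  leading term x_2^{2}: subtract (-x_2)·g_2 from -x_2^{2} + \tfrac{1}{3}x_1 - 3x_2 + 4 → \tfrac{1}{3}x_1 - 4x_2 + 4
  leading term x_1: subtract (\tfrac{1}{3})·g_1 from \tfrac{1}{3}x_1 - 4x_2 + 4 → -4x_2 + 4
  leading term x_2: subtract (-4)·g_2 from -4x_2 + 4 → 0
  normal form = 0.
Since the normal form is 0, p ∈ I.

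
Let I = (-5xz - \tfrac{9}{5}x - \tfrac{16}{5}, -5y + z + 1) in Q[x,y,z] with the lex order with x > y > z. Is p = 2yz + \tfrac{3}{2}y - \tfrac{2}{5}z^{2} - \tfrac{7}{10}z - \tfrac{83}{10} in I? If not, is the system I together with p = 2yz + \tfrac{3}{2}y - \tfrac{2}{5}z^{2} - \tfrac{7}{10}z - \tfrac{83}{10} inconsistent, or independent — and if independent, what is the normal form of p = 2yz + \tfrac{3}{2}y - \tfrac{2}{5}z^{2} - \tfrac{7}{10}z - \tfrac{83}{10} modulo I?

Adjoining 2yz + \tfrac{3}{2}y - \tfrac{2}{5}z^{2} - \tfrac{7}{10}z - \tfrac{83}{10} makes the ideal the whole ring: the system is inconsistent.

First compute the reduced Gröbner basis of I by Buchberger's algorithm.
f_1 = -5xz - \tfrac{9}{5}x - \tfrac{16}{5}, LT = xz.
f_2 = -5y + z + 1, LT = y.

The S-polynomials (S(f_1,f_2)) all reduce to 0 modulo the current basis, so we have a Gröbner basis.
Inter-reduce: drop elements whose leading term is divisible by another's, tail-reduce, and make monic.
Reduced Gröbner basis: {xz + \tfrac{9}{25}x + \tfrac{16}{25}, y - \tfrac{1}{5}z - \tfrac{1}{5}}.
Label its elements g_1 = xz + \tfrac{9}{25}x + \tfrac{16}{25}, g_2 = y - \tfrac{1}{5}z - \tfrac{1}{5}.

Reduce p = 2yz + \tfrac{3}{2}y - \tfrac{2}{5}z^{2} - \tfrac{7}{10}z - \tfrac{83}{10} modulo G:
  leading term yz: subtract (2z)·g_2 from 2yz + \tfrac{3}{2}y - \tfrac{2}{5}z^{2} - \tfrac{7}{10}z - \tfrac{83}{10} → \tfrac{3}{2}y - \tfrac{3}{10}z - \tfrac{83}{10}
  leading term y: subtract (\tfrac{3}{2})·g_2 from \tfrac{3}{2}y - \tfrac{3}{10}z - \tfrac{83}{10} → -8
  leading term 1: no divisor's leading term divides it; move -8 to the remainder.
  normal form = -8.
The normal form is nonzero, so p ∉ I. Since p minus its normal form lies in I, I + (p) = I + (r) where r = -8; decide whether this ideal is the whole ring.
Here r = -8 is a nonzero constant, hence a unit: 1 ∈ I + (p), the Gröbner basis of I + (p) is {1}, and the enlarged system has no common solution — adjoining p is inconsistent.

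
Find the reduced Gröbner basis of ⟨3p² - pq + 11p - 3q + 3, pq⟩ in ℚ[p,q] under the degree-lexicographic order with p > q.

f_1 = 3p² - pq + 11p - 3q + 3, LT = p².
f_2 = pq, LT = pq.

S(f_1,f_2): lcm = p²q. S = -⅓pq² + 11/3pq - q² + q.
  reduce S modulo (f_1, f_2):
  remainder -q² + q ≠ 0; add g_3 = -q² + q to the basis.

The other S-polynomials (S(f_1,g_3), S(f_2,g_3)) all reduce to 0 modulo the current basis, so we have a Gröbner basis.

G = {p² + 11/3p - q + 1, pq, q² - q}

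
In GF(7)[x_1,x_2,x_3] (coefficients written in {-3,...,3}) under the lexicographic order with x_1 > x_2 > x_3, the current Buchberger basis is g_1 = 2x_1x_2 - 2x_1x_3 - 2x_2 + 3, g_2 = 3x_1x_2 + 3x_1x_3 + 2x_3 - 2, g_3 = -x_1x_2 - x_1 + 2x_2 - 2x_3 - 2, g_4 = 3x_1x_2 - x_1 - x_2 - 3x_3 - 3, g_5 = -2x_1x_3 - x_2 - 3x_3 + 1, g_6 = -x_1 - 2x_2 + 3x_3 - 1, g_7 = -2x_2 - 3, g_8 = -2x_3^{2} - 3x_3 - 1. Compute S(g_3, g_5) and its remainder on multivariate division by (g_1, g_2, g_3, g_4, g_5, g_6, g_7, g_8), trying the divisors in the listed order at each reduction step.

S(g_3, g_5) = x_1x_3 + 3x_2^{2} - 3x_2 + 2x_3^{2} + 2x_3; remainder on division = x_3 + 1.

lcm(LM(g_3), LM(g_5)) = x_1x_2x_3.
S = (lcm/LT(g_3))·g_3 − (lcm/LT(g_5))·g_5 = x_1x_3 + 3x_2^{2} - 3x_2 + 2x_3^{2} + 2x_3.
Reduce S modulo (g_1, g_2, g_3, g_4, g_5, g_6, g_7, g_8) in that order:
  leading term x_1x_3: subtract (3)·g_5 from x_1x_3 + 3x_2^{2} - 3x_2 + 2x_3^{2} + 2x_3 → 3x_2^{2} + 2x_3^{2} - 3x_3 - 3
  leading term x_2^{2}: subtract (2x_2)·g_7 from 3x_2^{2} + 2x_3^{2} - 3x_3 - 3 → -x_2 + 2x_3^{2} - 3x_3 - 3
  leading term x_2: subtract (-3)·g_7 from -x_2 + 2x_3^{2} - 3x_3 - 3 → 2x_3^{2} - 3x_3 + 2
  leading term x_3^{2}: subtract (-1)·g_8 from 2x_3^{2} - 3x_3 + 2 → x_3 + 1
  leading term x_3: no divisor's leading term divides it; move x_3 to the remainder.
  leading term 1: no divisor's leading term divides it; move 1 to the remainder.
The remainder x_3 + 1 is nonzero, so it would be added as the next basis element.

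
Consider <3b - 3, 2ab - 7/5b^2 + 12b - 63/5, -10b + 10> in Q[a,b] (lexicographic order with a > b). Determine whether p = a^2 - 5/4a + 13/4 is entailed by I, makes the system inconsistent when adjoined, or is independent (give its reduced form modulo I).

First compute the reduced Gröbner basis of I by Buchberger's algorithm.
f_1 = 3b - 3, LT = b.
f_2 = 2ab - 7/5b^2 + 12b - 63/5, LT = ab.
f_3 = -10b + 10, LT = b.

S(f_1,f_2): lcm = ab. S = -a + 7/10b^2 - 6b + 63/10.
  leading term a: no divisor's leading term divides it; move -a to the remainder.
  leading term b^2: subtract (7/30b)·f_1 from 7/10b^2 - 6b + 63/10 → -53/10b + 63/10
  leading term b: subtract (-53/30)·f_1 from -53/10b + 63/10 → 1
  leading term 1: no divisor's leading term divides it; move 1 to the remainder.
  remainder -a + 1 ≠ 0; add h_4 = -a + 1 to the basis.

The other S-polynomials (S(f_1,f_3), S(f_2,f_3), S(f_1,h_4), S(f_2,h_4), S(f_3,h_4)) all reduce to 0 modulo the current basis, so we have a Gröbner basis.
Inter-reduce: drop elements whose leading term is divisible by another's, tail-reduce, and make monic.
Reduced Gröbner basis: {a - 1, b - 1}.
Label its elements g_1 = a - 1, g_2 = b - 1.

Reduce p = a^2 - 5/4a + 13/4 modulo G:
  leading term a^2: subtract (a)·g_1 from a^2 - 5/4a + 13/4 → -1/4a + 13/4
  leading term a: subtract (-1/4)·g_1 from -1/4a + 13/4 → 3
  leading term 1: no divisor's leading term divides it; move 3 to the remainder.
  normal form = 3.
The normal form is nonzero, so p ∉ I. Since p minus its normal form lies in I, I + (p) = I + (r) where r = 3; decide whether this ideal is the whole ring.
Here r = 3 is a nonzero constant, hence a unit: 1 ∈ I + (p), the Gröbner basis of I + (p) is {1}, and the enlarged system has no common solution — adjoining p is inconsistent.

Adjoining a^2 - 5/4a + 13/4 makes the ideal the whole ring: the system is inconsistent.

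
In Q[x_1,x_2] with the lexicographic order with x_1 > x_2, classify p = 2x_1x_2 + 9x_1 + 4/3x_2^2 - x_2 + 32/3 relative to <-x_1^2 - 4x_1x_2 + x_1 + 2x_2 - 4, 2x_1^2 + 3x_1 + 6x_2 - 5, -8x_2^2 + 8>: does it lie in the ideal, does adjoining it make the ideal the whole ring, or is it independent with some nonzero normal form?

2x_1x_2 + 9x_1 + 4/3x_2^2 - x_2 + 32/3 lies in I (it reduces to 0).

First compute the reduced Gröbner basis of I by Buchberger's algorithm.
f_1 = -x_1^2 - 4x_1x_2 + x_1 + 2x_2 - 4, LT = x_1^2.
f_2 = 2x_1^2 + 3x_1 + 6x_2 - 5, LT = x_1^2.
f_3 = -8x_2^2 + 8, LT = x_2^2.

S(f_1,f_2): lcm = x_1^2. S = 4x_1x_2 - 5/2x_1 - 5x_2 + 13/2.
  leading term x_1x_2: no divisor's leading term divides it; move 4x_1x_2 to the remainder.
  leading term x_1: no divisor's leading term divides it; move -5/2x_1 to the remainder.
  leading term x_2: no divisor's leading term divides it; move -5x_2 to the remainder.
  leading term 1: no divisor's leading term divides it; move 13/2 to the remainder.
  remainder 4x_1x_2 - 5/2x_1 - 5x_2 + 13/2 ≠ 0; add h_4 = 4x_1x_2 - 5/2x_1 - 5x_2 + 13/2 to the basis.

S(f_1,h_4): lcm = x_1^2x_2. S = 5/8x_1^2 + 4x_1x_2^2 + 1/4x_1x_2 - 13/8x_1 - 2x_2^2 + 4x_2.
  leading term x_1^2: subtract (-5/8)·f_1 from 5/8x_1^2 + 4x_1x_2^2 + 1/4x_1x_2 - 13/8x_1 - 2x_2^2 + 4x_2 → 4x_1x_2^2 - 9/4x_1x_2 - x_1 - 2x_2^2 + 21/4x_2 - 5/2
  leading term x_1x_2^2: subtract (-1/2x_1)·f_3 from 4x_1x_2^2 - 9/4x_1x_2 - x_1 - 2x_2^2 + 21/4x_2 - 5/2 → -9/4x_1x_2 + 3x_1 - 2x_2^2 + 21/4x_2 - 5/2
  leading term x_1x_2: subtract (-9/16)·h_4 from -9/4x_1x_2 + 3x_1 - 2x_2^2 + 21/4x_2 - 5/2 → 51/32x_1 - 2x_2^2 + 39/16x_2 + 37/32
  leading term x_1: no divisor's leading term divides it; move 51/32x_1 to the remainder.
  leading term x_2^2: subtract (1/4)·f_3 from -2x_2^2 + 39/16x_2 + 37/32 → 39/16x_2 - 27/32
  leading term x_2: no divisor's leading term divides it; move 39/16x_2 to the remainder.
  leading term 1: no divisor's leading term divides it; move -27/32 to the remainder.
  remainder 51/32x_1 + 39/16x_2 - 27/32 ≠ 0; add h_5 = 51/32x_1 + 39/16x_2 - 27/32 to the basis.

S(f_2,h_4): lcm = x_1^2x_2. S = 5/8x_1^2 + 11/4x_1x_2 - 13/8x_1 + 3x_2^2 - 5/2x_2.
  leading term x_1^2: subtract (-5/8)·f_1 from 5/8x_1^2 + 11/4x_1x_2 - 13/8x_1 + 3x_2^2 - 5/2x_2 → 1/4x_1x_2 - x_1 + 3x_2^2 - 5/4x_2 - 5/2
  leading term x_1x_2: subtract (1/16)·h_4 from 1/4x_1x_2 - x_1 + 3x_2^2 - 5/4x_2 - 5/2 → -27/32x_1 + 3x_2^2 - 15/16x_2 - 93/32
  leading term x_1: subtract (-9/17)·h_5 from -27/32x_1 + 3x_2^2 - 15/16x_2 - 93/32 → 3x_2^2 + 6/17x_2 - 57/17
  leading term x_2^2: subtract (-3/8)·f_3 from 3x_2^2 + 6/17x_2 - 57/17 → 6/17x_2 - 6/17
  leading term x_2: no divisor's leading term divides it; move 6/17x_2 to the remainder.
  leading term 1: no divisor's leading term divides it; move -6/17 to the remainder.
  remainder 6/17x_2 - 6/17 ≠ 0; add h_6 = 6/17x_2 - 6/17 to the basis.

The other S-polynomials (S(f_1,f_3), S(f_2,f_3), S(f_3,h_4), S(f_1,h_5), S(f_2,h_5), S(f_3,h_5), S(h_4,h_5), S(f_1,h_6), S(f_2,h_6), S(f_3,h_6), S(h_4,h_6), S(h_5,h_6)) all reduce to 0 modulo the current basis, so we have a Gröbner basis.
Inter-reduce: drop elements whose leading term is divisible by another's, tail-reduce, and make monic.
Reduced Gröbner basis: {x_1 + 1, x_2 - 1}.
Label its elements g_1 = x_1 + 1, g_2 = x_2 - 1.

Reduce p = 2x_1x_2 + 9x_1 + 4/3x_2^2 - x_2 + 32/3 modulo G:
  leading term x_1x_2: subtract (2x_2)·g_1 from 2x_1x_2 + 9x_1 + 4/3x_2^2 - x_2 + 32/3 → 9x_1 + 4/3x_2^2 - 3x_2 + 32/3
  leading term x_1: subtract (9)·g_1 from 9x_1 + 4/3x_2^2 - 3x_2 + 32/3 → 4/3x_2^2 - 3x_2 + 5/3
  leading term x_2^2: subtract (4/3x_2)·g_2 from 4/3x_2^2 - 3x_2 + 5/3 → -5/3x_2 + 5/3
  leading term x_2: subtract (-5/3)·g_2 from -5/3x_2 + 5/3 → 0
  normal form = 0.
Since the normal form is 0, p ∈ I.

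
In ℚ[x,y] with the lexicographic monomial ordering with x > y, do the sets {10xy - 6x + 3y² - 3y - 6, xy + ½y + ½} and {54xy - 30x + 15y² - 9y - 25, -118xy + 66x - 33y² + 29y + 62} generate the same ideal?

For a fixed monomial order, each ideal has a unique reduced Gröbner basis; comparing bases decides equality.
Buchberger on the first generating set:
f_1 = 10xy - 6x + 3y² - 3y - 6, LT = xy.
f_2 = xy + ½y + ½, LT = xy.

S(f_1,f_2): lcm = xy. S = -⅗x + 3/10y² - ⅘y - 11/10.
  leading term x: no divisor's leading term divides it; move -⅗x to the remainder.
  leading term y²: no divisor's leading term divides it; move 3/10y² to the remainder.
  leading term y: no divisor's leading term divides it; move -⅘y to the remainder.
  leading term 1: no divisor's leading term divides it; move -11/10 to the remainder.
  remainder -⅗x + 3/10y² - ⅘y - 11/10 ≠ 0; add g_3 = -⅗x + 3/10y² - ⅘y - 11/10 to the basis.

S(f_1,g_3): lcm = xy. S = -⅗x + ½y³ - 31/30y² - 32/15y - ⅗.
  leading term x: subtract (1)·g_3 from -⅗x + ½y³ - 31/30y² - 32/15y - ⅗ → ½y³ - 4/3y² - 4/3y + ½
  leading term y³: no divisor's leading term divides it; move ½y³ to the remainder.
  leading term y²: no divisor's leading term divides it; move -4/3y² to the remainder.
  leading term y: no divisor's leading term divides it; move -4/3y to the remainder.
  leading term 1: no divisor's leading term divides it; move ½ to the remainder.
  remainder ½y³ - 4/3y² - 4/3y + ½ ≠ 0; add g_4 = ½y³ - 4/3y² - 4/3y + ½ to the basis.

The other S-polynomials (S(f_2,g_3), S(f_1,g_4), S(f_2,g_4), S(g_3,g_4)) all reduce to 0 modulo the current basis, so we have a Gröbner basis.
Inter-reduce: drop elements whose leading term is divisible by another's, tail-reduce, and make monic.
Reduced Gröbner basis: {x - ½y² + 4/3y + 11/6, y³ - 8/3y² - 8/3y + 1}.

Buchberger on the second generating set:
h_1 = 54xy - 30x + 15y² - 9y - 25, LT = xy.
h_2 = -118xy + 66x - 33y² + 29y + 62, LT = xy.

S(h_1,h_2): lcm = xy. S = 2/531x - 1/531y² + 14/177y + 199/3186.
  leading term x: no divisor's leading term divides it; move 2/531x to the remainder.
  leading term y²: no divisor's leading term divides it; move -1/531y² to the remainder.
  leading term y: no divisor's leading term divides it; move 14/177y to the remainder.
  leading term 1: no divisor's leading term divides it; move 199/3186 to the remainder.
  remainder 2/531x - 1/531y² + 14/177y + 199/3186 ≠ 0; add k_3 = 2/531x - 1/531y² + 14/177y + 199/3186 to the basis.

S(h_1,k_3): lcm = xy. S = -5/9x + ½y³ - 373/18y² - 67/4y - 25/54.
  leading term x: subtract (-295/2)·k_3 from -5/9x + ½y³ - 373/18y² - 67/4y - 25/54 → ½y³ - 21y² - 61/12y + 35/4
  leading term y³: no divisor's leading term divides it; move ½y³ to the remainder.
  leading term y²: no divisor's leading term divides it; move -21y² to the remainder.
  leading term y: no divisor's leading term divides it; move -61/12y to the remainder.
  leading term 1: no divisor's leading term divides it; move 35/4 to the remainder.
  remainder ½y³ - 21y² - 61/12y + 35/4 ≠ 0; add k_4 = ½y³ - 21y² - 61/12y + 35/4 to the basis.

The other S-polynomials (S(h_2,k_3), S(h_1,k_4), S(h_2,k_4), S(k_3,k_4)) all reduce to 0 modulo the current basis, so we have a Gröbner basis.
Inter-reduce: drop elements whose leading term is divisible by another's, tail-reduce, and make monic.
Reduced Gröbner basis: {x - ½y² + 21y + 199/12, y³ - 42y² - 61/6y + 35/2}.

These differ, so the ideals are not equal.

No, the ideals differ.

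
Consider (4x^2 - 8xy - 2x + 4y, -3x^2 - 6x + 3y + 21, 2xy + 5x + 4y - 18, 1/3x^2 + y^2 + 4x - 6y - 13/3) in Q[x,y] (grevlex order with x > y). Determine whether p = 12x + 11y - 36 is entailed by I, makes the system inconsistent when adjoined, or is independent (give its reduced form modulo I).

Adjoining 12x + 11y - 36 makes the ideal the whole ring: the system is inconsistent.

First compute the reduced Gröbner basis of I by Buchberger's algorithm.
f_1 = 4x^2 - 8xy - 2x + 4y, LT = x^2.
f_2 = -3x^2 - 6x + 3y + 21, LT = x^2.
f_3 = 2xy + 5x + 4y - 18, LT = xy.
f_4 = 1/3x^2 + y^2 + 4x - 6y - 13/3, LT = x^2.

S(f_1,f_2): lcm = x^2. S = -2xy - 5/2x + 2y + 7.
  leading term xy: subtract (-1)·f_3 from -2xy - 5/2x + 2y + 7 → 5/2x + 6y - 11
  leading term x: no divisor's leading term divides it; move 5/2x to the remainder.
  leading term y: no divisor's leading term divides it; move 6y to the remainder.
  leading term 1: no divisor's leading term divides it; move -11 to the remainder.
  remainder 5/2x + 6y - 11 ≠ 0; add h_5 = 5/2x + 6y - 11 to the basis.

S(f_1,f_3): lcm = x^2y. S = -2xy^2 - 5/2x^2 - 5/2xy + y^2 + 9x.
  leading term xy^2: subtract (-y)·f_3 from -2xy^2 - 5/2x^2 - 5/2xy + y^2 + 9x → -5/2x^2 + 5/2xy + 5y^2 + 9x - 18y
  leading term x^2: subtract (-5/8)·f_1 from -5/2x^2 + 5/2xy + 5y^2 + 9x - 18y → -5/2xy + 5y^2 + 31/4x - 31/2y
  leading term xy: subtract (-5/4)·f_3 from -5/2xy + 5y^2 + 31/4x - 31/2y → 5y^2 + 14x - 21/2y - 45/2
  leading term y^2: no divisor's leading term divides it; move 5y^2 to the remainder.
  leading term x: subtract (28/5)·h_5 from 14x - 21/2y - 45/2 → -441/10y + 391/10
  leading term y: no divisor's leading term divides it; move -441/10y to the remainder.
  leading term 1: no divisor's leading term divides it; move 391/10 to the remainder.
  remainder 5y^2 - 441/10y + 391/10 ≠ 0; add h_6 = 5y^2 - 441/10y + 391/10 to the basis.

S(f_1,f_4): lcm = x^2. S = -2xy - 3y^2 - 25/2x + 19y + 13.
  leading term xy: subtract (-1)·f_3 from -2xy - 3y^2 - 25/2x + 19y + 13 → -3y^2 - 15/2x + 23y - 5
  leading term y^2: subtract (-3/5)·h_6 from -3y^2 - 15/2x + 23y - 5 → -15/2x - 173/50y + 923/50
  leading term x: subtract (-3)·h_5 from -15/2x - 173/50y + 923/50 → 727/50y - 727/50
  leading term y: no divisor's leading term divides it; move 727/50y to the remainder.
  leading term 1: no divisor's leading term divides it; move -727/50 to the remainder.
  remainder 727/50y - 727/50 ≠ 0; add h_7 = 727/50y - 727/50 to the basis.

The other S-polynomials (S(f_2,f_3), S(f_2,f_4), S(f_3,f_4), S(f_1,h_5), S(f_2,h_5), S(f_3,h_5), S(f_4,h_5), S(f_1,h_6), S(f_2,h_6), S(f_3,h_6), S(f_4,h_6), S(h_5,h_6), S(f_1,h_7), S(f_2,h_7), S(f_3,h_7), S(f_4,h_7), S(h_5,h_7), S(h_6,h_7)) all reduce to 0 modulo the current basis, so we have a Gröbner basis.
Inter-reduce: drop elements whose leading term is divisible by another's, tail-reduce, and make monic.
Reduced Gröbner basis: {x - 2, y - 1}.
Label its elements g_1 = x - 2, g_2 = y - 1.

Reduce p = 12x + 11y - 36 modulo G:
  leading term x: subtract (12)·g_1 from 12x + 11y - 36 → 11y - 12
  leading term y: subtract (11)·g_2 from 11y - 12 → -1
  leading term 1: no divisor's leading term divides it; move -1 to the remainder.
  normal form = -1.
The normal form is nonzero, so p ∉ I. Since p minus its normal form lies in I, I + (p) = I + (r) where r = -1; decide whether this ideal is the whole ring.
Here r = -1 is a nonzero constant, hence a unit: 1 ∈ I + (p), the Gröbner basis of I + (p) is {1}, and the enlarged system has no common solution — adjoining p is inconsistent.

The remainder on division by a Gröbner basis is unique — it is the normal form.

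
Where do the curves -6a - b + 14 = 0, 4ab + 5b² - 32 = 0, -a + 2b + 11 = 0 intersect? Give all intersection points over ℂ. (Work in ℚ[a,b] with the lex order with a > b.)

{(3, -4)}

Compute a lex Gröbner basis by Buchberger's algorithm.
f_1 = -6a - b + 14, LT = a.
f_2 = 4ab + 5b² - 32, LT = ab.
f_3 = -a + 2b + 11, LT = a.

S(f_1,f_2): lcm = ab. S = -13/12b² - 7/3b + 8.
  leading term b²: no divisor's leading term divides it; move -13/12b² to the remainder.
  leading term b: no divisor's leading term divides it; move -7/3b to the remainder.
  leading term 1: no divisor's leading term divides it; move 8 to the remainder.
  remainder -13/12b² - 7/3b + 8 ≠ 0; add h_4 = -13/12b² - 7/3b + 8 to the basis.

S(f_1,f_3): lcm = a. S = 13/6b + 26/3.
  leading term b: no divisor's leading term divides it; move 13/6b to the remainder.
  leading term 1: no divisor's leading term divides it; move 26/3 to the remainder.
  remainder 13/6b + 26/3 ≠ 0; add h_5 = 13/6b + 26/3 to the basis.

The other S-polynomials (S(f_2,f_3), S(f_1,h_4), S(f_2,h_4), S(f_3,h_4), S(f_1,h_5), S(f_2,h_5), S(f_3,h_5), S(h_4,h_5)) all reduce to 0 modulo the current basis, so we have a Gröbner basis.
Inter-reduce: drop elements whose leading term is divisible by another's, tail-reduce, and make monic.
Reduced Gröbner basis: {a - 3, b + 4}.

The lex basis is triangular: the last element involves only b. Solving b + 4 = 0 gives b ∈ {-4}; substituting each value into the earlier elements determines the remaining variables.
  b = -4: the earlier basis element becomes a - 3 = 0, giving a = 3 — point (3, -4).
Each listed point satisfies every original equation (direct substitution).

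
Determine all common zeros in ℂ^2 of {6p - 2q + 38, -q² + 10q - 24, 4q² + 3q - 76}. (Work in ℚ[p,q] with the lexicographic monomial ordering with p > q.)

{(-5, 4)}

Compute a lex Gröbner basis by Buchberger's algorithm.
f_1 = 6p - 2q + 38, LT = p.
f_2 = -q² + 10q - 24, LT = q².
f_3 = 4q² + 3q - 76, LT = q².

S(f_2,f_3): lcm = q². S = -43/4q + 43.
  leading term q: no divisor's leading term divides it; move -43/4q to the remainder.
  leading term 1: no divisor's leading term divides it; move 43 to the remainder.
  remainder -43/4q + 43 ≠ 0; add h_4 = -43/4q + 43 to the basis.

The other S-polynomials (S(f_1,f_2), S(f_1,f_3), S(f_1,h_4), S(f_2,h_4), S(f_3,h_4)) all reduce to 0 modulo the current basis, so we have a Gröbner basis.
Inter-reduce: drop elements whose leading term is divisible by another's, tail-reduce, and make monic.
Reduced Gröbner basis: {p + 5, q - 4}.

From the last basis element, q - 4 = 0, so q takes values in {4}. Each choice, substituted upward through the basis, yields the corresponding point(s) of the solution set.
  q = 4: the earlier basis element becomes p + 5 = 0, giving p = -5 — point (-5, 4).
A lex Gröbner basis triangularizes the system, enabling back-substitution.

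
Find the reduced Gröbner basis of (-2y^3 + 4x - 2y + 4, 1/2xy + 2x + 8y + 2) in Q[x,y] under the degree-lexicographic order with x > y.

G = {y^3 - 2x + y - 2, x^2 - 30y^2 + 51x + 120y + 50, xy + 4x + 16y + 4}

f_1 = -2y^3 + 4x - 2y + 4, LT = y^3.
f_2 = 1/2xy + 2x + 8y + 2, LT = xy.

S(f_1,f_2): lcm = xy^3. S = -4xy^2 - 16y^3 - 2x^2 + xy - 4y^2 - 2x.
  leading term xy^2: subtract (-8y)·f_2 from -4xy^2 - 16y^3 - 2x^2 + xy - 4y^2 - 2x → -16y^3 - 2x^2 + 17xy + 60y^2 - 2x + 16y
  leading term y^3: subtract (8)·f_1 from -16y^3 - 2x^2 + 17xy + 60y^2 - 2x + 16y → -2x^2 + 17xy + 60y^2 - 34x + 32y - 32
  leading term x^2: no divisor's leading term divides it; move -2x^2 to the remainder.
  leading term xy: subtract (34)·f_2 from 17xy + 60y^2 - 34x + 32y - 32 → 60y^2 - 102x - 240y - 100
  leading term y^2: no divisor's leading term divides it; move 60y^2 to the remainder.
  leading term x: no divisor's leading term divides it; move -102x to the remainder.
  leading term y: no divisor's leading term divides it; move -240y to the remainder.
  leading term 1: no divisor's leading term divides it; move -100 to the remainder.
  remainder -2x^2 + 60y^2 - 102x - 240y - 100 ≠ 0; add g_3 = -2x^2 + 60y^2 - 102x - 240y - 100 to the basis.

S(f_1,g_3): leading monomials are coprime, so the S-polynomial reduces to 0 (Buchberger's first criterion).
S(f_2,g_3): lcm = x^2y. S = 30y^3 + 4x^2 - 35xy - 120y^2 + 4x - 50y.
  leading term y^3: subtract (-15)·f_1 from 30y^3 + 4x^2 - 35xy - 120y^2 + 4x - 50y → 4x^2 - 35xy - 120y^2 + 64x - 80y + 60
  leading term x^2: subtract (-2)·g_3 from 4x^2 - 35xy - 120y^2 + 64x - 80y + 60 → -35xy - 140x - 560y - 140
  leading term xy: subtract (-70)·f_2 from -35xy - 140x - 560y - 140 → 0
  remainder 0.

Every S-polynomial of the final basis reduces to 0, so we have a Gröbner basis.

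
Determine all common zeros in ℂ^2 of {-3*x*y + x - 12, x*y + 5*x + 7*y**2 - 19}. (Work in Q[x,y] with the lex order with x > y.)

Compute a lex Gröbner basis by Buchberger's algorithm.
f_1 = -3*x*y + x - 12, LT = x*y.
f_2 = x*y + 5*x + 7*y**2 - 19, LT = x*y.

S(f_1,f_2): lcm = x*y. S = -16/3*x - 7*y**2 + 23.
  reduce S modulo (f_1, f_2):
  remainder -16/3*x - 7*y**2 + 23 ≠ 0; add h_3 = -16/3*x - 7*y**2 + 23 to the basis.

S(f_1,h_3): lcm = x*y. S = -1/3*x - 21/16*y**3 + 69/16*y + 4.
  reduce S modulo (f_1, f_2, h_3):
  remainder -21/16*y**3 + 7/16*y**2 + 69/16*y + 41/16 ≠ 0; add h_4 = -21/16*y**3 + 7/16*y**2 + 69/16*y + 41/16 to the basis.

The other S-polynomials (S(f_2,h_3), S(f_1,h_4), S(f_2,h_4), S(h_3,h_4)) all reduce to 0 modulo the current basis, so we have a Gröbner basis.
Inter-reduce: drop elements whose leading term is divisible by another's, tail-reduce, and make monic.
Reduced Gröbner basis: {x + 21/16*y**2 - 69/16, y**3 - 1/3*y**2 - 23/7*y - 41/21}.

From the last basis element, y**3 - 1/3*y**2 - 23/7*y - 41/21 = 0, so y takes values in {-1, 2/3 - sqrt(1057)/21, 2/3 + sqrt(1057)/21}. Each choice, substituted upward through the basis, yields the corresponding point(s) of the solution set.
  y = -1: the earlier basis element becomes x - 3 = 0, giving x = 3 — point (3, -1).
  y = 2/3 - sqrt(1057)/21: the earlier basis element becomes x - sqrt(1057)/12 - 7/12 = 0, giving x = 7/12 + sqrt(1057)/12 — point (7/12 + sqrt(1057)/12, 2/3 - sqrt(1057)/21).
  y = 2/3 + sqrt(1057)/21: the earlier basis element becomes x - 7/12 + sqrt(1057)/12 = 0, giving x = 7/12 - sqrt(1057)/12 — point (7/12 - sqrt(1057)/12, 2/3 + sqrt(1057)/21).

{(3, -1), (7/12 + sqrt(1057)/12, 2/3 - sqrt(1057)/21), (7/12 - sqrt(1057)/12, 2/3 + sqrt(1057)/21)}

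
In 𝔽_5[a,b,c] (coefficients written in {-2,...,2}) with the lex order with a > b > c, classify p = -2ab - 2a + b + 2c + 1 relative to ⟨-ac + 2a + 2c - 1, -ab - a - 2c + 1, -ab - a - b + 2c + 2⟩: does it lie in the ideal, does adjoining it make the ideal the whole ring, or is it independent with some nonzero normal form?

First compute the reduced Gröbner basis of I by Buchberger's algorithm.
f_1 = -ac + 2a + 2c - 1, LT = ac.
f_2 = -ab - a - 2c + 1, LT = ab.
f_3 = -ab - a - b + 2c + 2, LT = ab.

S(f_1,f_2): lcm = abc. S = -2ab - ac - 2bc + b - 2c² + c.
  leading term ab: subtract (2)·f_2 from -2ab - ac - 2bc + b - 2c² + c → -ac + 2a - 2bc + b - 2c² - 2
  leading term ac: subtract (1)·f_1 from -ac + 2a - 2bc + b - 2c² - 2 → -2bc + b - 2c² - 2c - 1
  leading term bc: no divisor's leading term divides it; move -2bc to the remainder.
  leading term b: no divisor's leading term divides it; move b to the remainder.
  leading term c²: no divisor's leading term divides it; move -2c² to the remainder.
  leading term c: no divisor's leading term divides it; move -2c to the remainder.
  leading term 1: no divisor's leading term divides it; move -1 to the remainder.
  remainder -2bc + b - 2c² - 2c - 1 ≠ 0; add h_4 = -2bc + b - 2c² - 2c - 1 to the basis.

S(f_1,f_3): lcm = abc. S = -2ab - ac + 2bc + b + 2c² + 2c.
  leading term ab: subtract (2)·f_2 from -2ab - ac + 2bc + b + 2c² + 2c → -ac + 2a + 2bc + b + 2c² + c - 2
  leading term ac: subtract (1)·f_1 from -ac + 2a + 2bc + b + 2c² + c - 2 → 2bc + b + 2c² - c - 1
  leading term bc: subtract (-1)·h_4 from 2bc + b + 2c² - c - 1 → 2b + 2c - 2
  leading term b: no divisor's leading term divides it; move 2b to the remainder.
  leading term c: no divisor's leading term divides it; move 2c to the remainder.
  leading term 1: no divisor's leading term divides it; move -2 to the remainder.
  remainder 2b + 2c - 2 ≠ 0; add h_5 = 2b + 2c - 2 to the basis.

The other S-polynomials (S(f_2,f_3), S(f_1,h_4), S(f_2,h_4), S(f_3,h_4), S(f_1,h_5), S(f_2,h_5), S(f_3,h_5), S(h_4,h_5)) all reduce to 0 modulo the current basis, so we have a Gröbner basis.
Inter-reduce: drop elements whose leading term is divisible by another's, tail-reduce, and make monic.
Reduced Gröbner basis: {ac - 2a - 2c + 1, b + c - 1}.
Label its elements g_1 = ac - 2a - 2c + 1, g_2 = b + c - 1.

Reduce p = -2ab - 2a + b + 2c + 1 modulo G:
  leading term ab: subtract (-2a)·g_2 from -2ab - 2a + b + 2c + 1 → 2ac + a + b + 2c + 1
  leading term ac: subtract (2)·g_1 from 2ac + a + b + 2c + 1 → b + c - 1
  leading term b: subtract (1)·g_2 from b + c - 1 → 0
  normal form = 0.
Since the normal form is 0, p ∈ I.

-2ab - 2a + b + 2c + 1 lies in I (it reduces to 0).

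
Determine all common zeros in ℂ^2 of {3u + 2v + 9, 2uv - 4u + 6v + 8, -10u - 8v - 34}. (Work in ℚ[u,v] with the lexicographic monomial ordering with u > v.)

Compute a lex Gröbner basis by Buchberger's algorithm.
f_1 = 3u + 2v + 9, LT = u.
f_2 = 2uv - 4u + 6v + 8, LT = uv.
f_3 = -10u - 8v - 34, LT = u.

S(f_1,f_2): lcm = uv. S = 2u + ⅔v² - 4.
  leading term u: subtract (⅔)·f_1 from 2u + ⅔v² - 4 → ⅔v² - 4/3v - 10
  leading term v²: no divisor's leading term divides it; move ⅔v² to the remainder.
  leading term v: no divisor's leading term divides it; move -4/3v to the remainder.
  leading term 1: no divisor's leading term divides it; move -10 to the remainder.
  remainder ⅔v² - 4/3v - 10 ≠ 0; add h_4 = ⅔v² - 4/3v - 10 to the basis.

S(f_1,f_3): lcm = u. S = -2/15v - ⅖.
  leading term v: no divisor's leading term divides it; move -2/15v to the remainder.
  leading term 1: no divisor's leading term divides it; move -⅖ to the remainder.
  remainder -2/15v - ⅖ ≠ 0; add h_5 = -2/15v - ⅖ to the basis.

The other S-polynomials (S(f_2,f_3), S(f_1,h_4), S(f_2,h_4), S(f_3,h_4), S(f_1,h_5), S(f_2,h_5), S(f_3,h_5), S(h_4,h_5)) all reduce to 0 modulo the current basis, so we have a Gröbner basis.
Inter-reduce: drop elements whose leading term is divisible by another's, tail-reduce, and make monic.
Reduced Gröbner basis: {u + 1, v + 3}.

From the last basis element, v + 3 = 0, so v takes values in {-3}. Each choice, substituted upward through the basis, yields the corresponding point(s) of the solution set.
  v = -3: the earlier basis element becomes u + 1 = 0, giving u = -1 — point (-1, -3).
Each listed point satisfies every original equation (direct substitution).
Zero-dimensionality of the ideal guarantees finitely many solutions over ℂ.

{(-1, -3)}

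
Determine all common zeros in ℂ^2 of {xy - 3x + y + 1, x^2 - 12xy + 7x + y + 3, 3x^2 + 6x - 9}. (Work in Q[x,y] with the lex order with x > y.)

Compute a lex Gröbner basis by Buchberger's algorithm.
f_1 = xy - 3x + y + 1, LT = xy.
f_2 = x^2 - 12xy + 7x + y + 3, LT = x^2.
f_3 = 3x^2 + 6x - 9, LT = x^2.

S(f_1,f_2): lcm = x^2y. S = -3x^2 + 12xy^2 - 6xy + x - y^2 - 3y.
  leading term x^2: subtract (-3)·f_2 from -3x^2 + 12xy^2 - 6xy + x - y^2 - 3y → 12xy^2 - 42xy + 22x - y^2 + 9
  leading term xy^2: subtract (12y)·f_1 from 12xy^2 - 42xy + 22x - y^2 + 9 → -6xy + 22x - 13y^2 - 12y + 9
  leading term xy: subtract (-6)·f_1 from -6xy + 22x - 13y^2 - 12y + 9 → 4x - 13y^2 - 6y + 15
  leading term x: no divisor's leading term divides it; move 4x to the remainder.
  leading term y^2: no divisor's leading term divides it; move -13y^2 to the remainder.
  leading term y: no divisor's leading term divides it; move -6y to the remainder.
  leading term 1: no divisor's leading term divides it; move 15 to the remainder.
  remainder 4x - 13y^2 - 6y + 15 ≠ 0; add h_4 = 4x - 13y^2 - 6y + 15 to the basis.

S(f_1,f_3): lcm = x^2y. S = -3x^2 - xy + x + 3y.
  leading term x^2: subtract (-3)·f_2 from -3x^2 - xy + x + 3y → -37xy + 22x + 6y + 9
  leading term xy: subtract (-37)·f_1 from -37xy + 22x + 6y + 9 → -89x + 43y + 46
  leading term x: subtract (-89/4)·h_4 from -89x + 43y + 46 → -1157/4y^2 - 181/2y + 1519/4
  leading term y^2: no divisor's leading term divides it; move -1157/4y^2 to the remainder.
  leading term y: no divisor's leading term divides it; move -181/2y to the remainder.
  leading term 1: no divisor's leading term divides it; move 1519/4 to the remainder.
  remainder -1157/4y^2 - 181/2y + 1519/4 ≠ 0; add h_5 = -1157/4y^2 - 181/2y + 1519/4 to the basis.

S(f_2,f_3): lcm = x^2. S = -12xy + 5x + y + 6.
  leading term xy: subtract (-12)·f_1 from -12xy + 5x + y + 6 → -31x + 13y + 18
  leading term x: subtract (-31/4)·h_4 from -31x + 13y + 18 → -403/4y^2 - 67/2y + 537/4
  leading term y^2: subtract (31/89)·h_5 from -403/4y^2 - 67/2y + 537/4 → -176/89y + 176/89
  leading term y: no divisor's leading term divides it; move -176/89y to the remainder.
  leading term 1: no divisor's leading term divides it; move 176/89 to the remainder.
  remainder -176/89y + 176/89 ≠ 0; add h_6 = -176/89y + 176/89 to the basis.

The other S-polynomials (S(f_1,h_4), S(f_2,h_4), S(f_3,h_4), S(f_1,h_5), S(f_2,h_5), S(f_3,h_5), S(h_4,h_5), S(f_1,h_6), S(f_2,h_6), S(f_3,h_6), S(h_4,h_6), S(h_5,h_6)) all reduce to 0 modulo the current basis, so we have a Gröbner basis.
Inter-reduce: drop elements whose leading term is divisible by another's, tail-reduce, and make monic.
Reduced Gröbner basis: {x - 1, y - 1}.

From the last basis element, y - 1 = 0, so y takes values in {1}. Each choice, substituted upward through the basis, yields the corresponding point(s) of the solution set.
  y = 1: the earlier basis element becomes x - 1 = 0, giving x = 1 — point (1, 1).
This is the nonlinear analogue of row-reducing a linear system.

{(1, 1)}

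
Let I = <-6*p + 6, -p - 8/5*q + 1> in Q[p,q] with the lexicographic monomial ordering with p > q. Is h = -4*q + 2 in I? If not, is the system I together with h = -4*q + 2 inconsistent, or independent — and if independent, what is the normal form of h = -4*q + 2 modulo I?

Adjoining -4*q + 2 makes the ideal the whole ring: the system is inconsistent.

First compute the reduced Gröbner basis of I by Buchberger's algorithm.
f_1 = -6*p + 6, LT = p.
f_2 = -p - 8/5*q + 1, LT = p.

S(f_1,f_2): lcm = p. S = -8/5*q.
  reduce S modulo (f_1, f_2):
  remainder -8/5*q ≠ 0; add k_3 = -8/5*q to the basis.

The other S-polynomials (S(f_1,k_3), S(f_2,k_3)) all reduce to 0 modulo the current basis, so we have a Gröbner basis.
Inter-reduce: drop elements whose leading term is divisible by another's, tail-reduce, and make monic.
Reduced Gröbner basis: {p - 1, q}.
Label its elements g_1 = p - 1, g_2 = q.

Reduce h = -4*q + 2 modulo G:
  leading term q: subtract (-4)·g_2 from -4*q + 2 → 2
  leading term 1: no divisor's leading term divides it; move 2 to the remainder.
  normal form = 2.
The normal form is nonzero, so h ∉ I. Since h minus its normal form lies in I, I + (h) = I + (r) where r = 2; decide whether this ideal is the whole ring.
Here r = 2 is a nonzero constant, hence a unit: 1 ∈ I + (h), the Gröbner basis of I + (h) is {1}, and the enlarged system has no common solution — adjoining h is inconsistent.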